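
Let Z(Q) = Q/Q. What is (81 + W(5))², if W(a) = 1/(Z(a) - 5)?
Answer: 104329/16 ≈ 6520.6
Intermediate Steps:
Z(Q) = 1
W(a) = -¼ (W(a) = 1/(1 - 5) = 1/(-4) = -¼)
(81 + W(5))² = (81 - ¼)² = (323/4)² = 104329/16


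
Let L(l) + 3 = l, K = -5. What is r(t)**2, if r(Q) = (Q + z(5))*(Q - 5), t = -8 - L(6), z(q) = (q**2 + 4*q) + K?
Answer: 215296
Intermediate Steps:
z(q) = -5 + q**2 + 4*q (z(q) = (q**2 + 4*q) - 5 = -5 + q**2 + 4*q)
L(l) = -3 + l
t = -11 (t = -8 - (-3 + 6) = -8 - 1*3 = -8 - 3 = -11)
r(Q) = (-5 + Q)*(40 + Q) (r(Q) = (Q + (-5 + 5**2 + 4*5))*(Q - 5) = (Q + (-5 + 25 + 20))*(-5 + Q) = (Q + 40)*(-5 + Q) = (40 + Q)*(-5 + Q) = (-5 + Q)*(40 + Q))
r(t)**2 = (-200 + (-11)**2 + 35*(-11))**2 = (-200 + 121 - 385)**2 = (-464)**2 = 215296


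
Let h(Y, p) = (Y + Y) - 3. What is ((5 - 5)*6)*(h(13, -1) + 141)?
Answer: 0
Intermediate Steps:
h(Y, p) = -3 + 2*Y (h(Y, p) = 2*Y - 3 = -3 + 2*Y)
((5 - 5)*6)*(h(13, -1) + 141) = ((5 - 5)*6)*((-3 + 2*13) + 141) = (0*6)*((-3 + 26) + 141) = 0*(23 + 141) = 0*164 = 0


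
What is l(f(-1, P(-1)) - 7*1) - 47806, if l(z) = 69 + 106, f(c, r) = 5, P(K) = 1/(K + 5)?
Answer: -47631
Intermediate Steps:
P(K) = 1/(5 + K)
l(z) = 175
l(f(-1, P(-1)) - 7*1) - 47806 = 175 - 47806 = -47631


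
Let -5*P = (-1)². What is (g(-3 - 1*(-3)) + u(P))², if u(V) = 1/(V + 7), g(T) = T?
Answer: 25/1156 ≈ 0.021626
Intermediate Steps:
P = -⅕ (P = -⅕*(-1)² = -⅕*1 = -⅕ ≈ -0.20000)
u(V) = 1/(7 + V)
(g(-3 - 1*(-3)) + u(P))² = ((-3 - 1*(-3)) + 1/(7 - ⅕))² = ((-3 + 3) + 1/(34/5))² = (0 + 5/34)² = (5/34)² = 25/1156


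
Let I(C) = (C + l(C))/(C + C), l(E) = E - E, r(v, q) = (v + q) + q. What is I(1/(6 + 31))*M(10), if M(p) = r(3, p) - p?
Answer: 13/2 ≈ 6.5000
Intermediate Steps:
r(v, q) = v + 2*q (r(v, q) = (q + v) + q = v + 2*q)
l(E) = 0
M(p) = 3 + p (M(p) = (3 + 2*p) - p = 3 + p)
I(C) = ½ (I(C) = (C + 0)/(C + C) = C/((2*C)) = C*(1/(2*C)) = ½)
I(1/(6 + 31))*M(10) = (3 + 10)/2 = (½)*13 = 13/2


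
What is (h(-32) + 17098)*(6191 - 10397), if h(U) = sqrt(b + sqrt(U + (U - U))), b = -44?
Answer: -71914188 - 8412*sqrt(-11 + I*sqrt(2)) ≈ -7.1916e+7 - 27957.0*I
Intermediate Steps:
h(U) = sqrt(-44 + sqrt(U)) (h(U) = sqrt(-44 + sqrt(U + (U - U))) = sqrt(-44 + sqrt(U + 0)) = sqrt(-44 + sqrt(U)))
(h(-32) + 17098)*(6191 - 10397) = (sqrt(-44 + sqrt(-32)) + 17098)*(6191 - 10397) = (sqrt(-44 + 4*I*sqrt(2)) + 17098)*(-4206) = (17098 + sqrt(-44 + 4*I*sqrt(2)))*(-4206) = -71914188 - 4206*sqrt(-44 + 4*I*sqrt(2))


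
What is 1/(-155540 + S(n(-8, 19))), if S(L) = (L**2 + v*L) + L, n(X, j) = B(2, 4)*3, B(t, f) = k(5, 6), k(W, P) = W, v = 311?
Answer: -1/150635 ≈ -6.6386e-6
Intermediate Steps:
B(t, f) = 5
n(X, j) = 15 (n(X, j) = 5*3 = 15)
S(L) = L**2 + 312*L (S(L) = (L**2 + 311*L) + L = L**2 + 312*L)
1/(-155540 + S(n(-8, 19))) = 1/(-155540 + 15*(312 + 15)) = 1/(-155540 + 15*327) = 1/(-155540 + 4905) = 1/(-150635) = -1/150635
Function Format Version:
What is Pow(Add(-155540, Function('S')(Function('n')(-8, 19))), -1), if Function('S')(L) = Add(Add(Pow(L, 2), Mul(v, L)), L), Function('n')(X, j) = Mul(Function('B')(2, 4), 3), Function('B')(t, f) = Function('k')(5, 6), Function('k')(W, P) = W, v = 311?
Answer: Rational(-1, 150635) ≈ -6.6386e-6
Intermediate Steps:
Function('B')(t, f) = 5
Function('n')(X, j) = 15 (Function('n')(X, j) = Mul(5, 3) = 15)
Function('S')(L) = Add(Pow(L, 2), Mul(312, L)) (Function('S')(L) = Add(Add(Pow(L, 2), Mul(311, L)), L) = Add(Pow(L, 2), Mul(312, L)))
Pow(Add(-155540, Function('S')(Function('n')(-8, 19))), -1) = Pow(Add(-155540, Mul(15, Add(312, 15))), -1) = Pow(Add(-155540, Mul(15, 327)), -1) = Pow(Add(-155540, 4905), -1) = Pow(-150635, -1) = Rational(-1, 150635)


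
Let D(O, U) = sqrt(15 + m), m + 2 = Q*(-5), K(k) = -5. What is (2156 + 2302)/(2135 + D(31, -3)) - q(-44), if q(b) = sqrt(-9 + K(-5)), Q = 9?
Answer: 3172610/1519419 - I*sqrt(14) - 5944*I*sqrt(2)/1519419 ≈ 2.088 - 3.7472*I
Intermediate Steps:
m = -47 (m = -2 + 9*(-5) = -2 - 45 = -47)
D(O, U) = 4*I*sqrt(2) (D(O, U) = sqrt(15 - 47) = sqrt(-32) = 4*I*sqrt(2))
q(b) = I*sqrt(14) (q(b) = sqrt(-9 - 5) = sqrt(-14) = I*sqrt(14))
(2156 + 2302)/(2135 + D(31, -3)) - q(-44) = (2156 + 2302)/(2135 + 4*I*sqrt(2)) - I*sqrt(14) = 4458/(2135 + 4*I*sqrt(2)) - I*sqrt(14)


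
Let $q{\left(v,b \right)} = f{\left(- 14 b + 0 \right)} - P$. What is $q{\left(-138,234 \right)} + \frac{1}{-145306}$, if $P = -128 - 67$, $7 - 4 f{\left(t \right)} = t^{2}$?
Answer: $- \frac{779667605019}{290612} \approx -2.6828 \cdot 10^{6}$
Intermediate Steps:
$f{\left(t \right)} = \frac{7}{4} - \frac{t^{2}}{4}$
$P = -195$ ($P = -128 - 67 = -195$)
$q{\left(v,b \right)} = \frac{787}{4} - 49 b^{2}$ ($q{\left(v,b \right)} = \left(\frac{7}{4} - \frac{\left(- 14 b + 0\right)^{2}}{4}\right) - -195 = \left(\frac{7}{4} - \frac{\left(- 14 b\right)^{2}}{4}\right) + 195 = \left(\frac{7}{4} - \frac{196 b^{2}}{4}\right) + 195 = \left(\frac{7}{4} - 49 b^{2}\right) + 195 = \frac{787}{4} - 49 b^{2}$)
$q{\left(-138,234 \right)} + \frac{1}{-145306} = \left(\frac{787}{4} - 49 \cdot 234^{2}\right) + \frac{1}{-145306} = \left(\frac{787}{4} - 2683044\right) - \frac{1}{145306} = - \frac{10731389}{4} - \frac{1}{145306} = - \frac{779667605019}{290612}$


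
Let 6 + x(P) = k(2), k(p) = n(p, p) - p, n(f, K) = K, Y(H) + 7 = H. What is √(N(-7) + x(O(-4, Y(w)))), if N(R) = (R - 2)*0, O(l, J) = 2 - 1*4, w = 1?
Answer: I*√6 ≈ 2.4495*I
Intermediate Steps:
Y(H) = -7 + H
O(l, J) = -2 (O(l, J) = 2 - 4 = -2)
k(p) = 0 (k(p) = p - p = 0)
x(P) = -6 (x(P) = -6 + 0 = -6)
N(R) = 0 (N(R) = (-2 + R)*0 = 0)
√(N(-7) + x(O(-4, Y(w)))) = √(0 - 6) = √(-6) = I*√6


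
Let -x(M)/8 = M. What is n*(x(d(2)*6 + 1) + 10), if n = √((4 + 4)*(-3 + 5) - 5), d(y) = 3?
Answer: -142*√11 ≈ -470.96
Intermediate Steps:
x(M) = -8*M
n = √11 (n = √(8*2 - 5) = √(16 - 5) = √11 ≈ 3.3166)
n*(x(d(2)*6 + 1) + 10) = √11*(-8*(3*6 + 1) + 10) = √11*(-8*(18 + 1) + 10) = √11*(-8*19 + 10) = √11*(-152 + 10) = √11*(-142) = -142*√11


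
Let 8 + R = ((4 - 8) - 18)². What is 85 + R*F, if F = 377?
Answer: 179537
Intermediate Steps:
R = 476 (R = -8 + ((4 - 8) - 18)² = -8 + (-4 - 18)² = -8 + (-22)² = -8 + 484 = 476)
85 + R*F = 85 + 476*377 = 85 + 179452 = 179537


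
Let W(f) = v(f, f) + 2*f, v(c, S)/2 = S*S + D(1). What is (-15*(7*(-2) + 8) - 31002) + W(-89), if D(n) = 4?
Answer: -15240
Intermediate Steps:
v(c, S) = 8 + 2*S**2 (v(c, S) = 2*(S*S + 4) = 2*(S**2 + 4) = 2*(4 + S**2) = 8 + 2*S**2)
W(f) = 8 + 2*f + 2*f**2 (W(f) = (8 + 2*f**2) + 2*f = 8 + 2*f + 2*f**2)
(-15*(7*(-2) + 8) - 31002) + W(-89) = (-15*(7*(-2) + 8) - 31002) + (8 + 2*(-89) + 2*(-89)**2) = (-15*(-14 + 8) - 31002) + (8 - 178 + 2*7921) = (-15*(-6) - 31002) + (8 - 178 + 15842) = (90 - 31002) + 15672 = -30912 + 15672 = -15240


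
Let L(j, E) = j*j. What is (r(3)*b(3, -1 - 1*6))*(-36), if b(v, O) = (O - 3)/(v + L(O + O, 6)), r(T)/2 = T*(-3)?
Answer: -6480/199 ≈ -32.563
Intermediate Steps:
L(j, E) = j²
r(T) = -6*T (r(T) = 2*(T*(-3)) = 2*(-3*T) = -6*T)
b(v, O) = (-3 + O)/(v + 4*O²) (b(v, O) = (O - 3)/(v + (O + O)²) = (-3 + O)/(v + (2*O)²) = (-3 + O)/(v + 4*O²))
(r(3)*b(3, -1 - 1*6))*(-36) = ((-6*3)*((-3 + (-1 - 1*6))/(3 + 4*(-1 - 1*6)²)))*(-36) = -18*(-3 + (-1 - 6))/(3 + 4*(-1 - 6)²)*(-36) = -18*(-3 - 7)/(3 + 4*(-7)²)*(-36) = -18*(-10)/(3 + 4*49)*(-36) = -18*(-10)/(3 + 196)*(-36) = -18*(-10)/199*(-36) = -18*(-10/199)*(-36) = (180/199)*(-36) = -6480/199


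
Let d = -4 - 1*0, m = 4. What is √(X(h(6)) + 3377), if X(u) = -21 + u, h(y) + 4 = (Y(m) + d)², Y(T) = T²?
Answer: 2*√874 ≈ 59.127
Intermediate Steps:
d = -4 (d = -4 + 0 = -4)
h(y) = 140 (h(y) = -4 + (4² - 4)² = -4 + (16 - 4)² = -4 + 12² = -4 + 144 = 140)
√(X(h(6)) + 3377) = √((-21 + 140) + 3377) = √(119 + 3377) = √3496 = 2*√874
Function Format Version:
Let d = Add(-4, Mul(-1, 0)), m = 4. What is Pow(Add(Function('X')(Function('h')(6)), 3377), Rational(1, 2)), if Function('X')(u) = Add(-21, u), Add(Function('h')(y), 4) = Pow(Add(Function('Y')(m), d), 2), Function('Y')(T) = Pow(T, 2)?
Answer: Mul(2, Pow(874, Rational(1, 2))) ≈ 59.127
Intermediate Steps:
d = -4 (d = Add(-4, 0) = -4)
Function('h')(y) = 140 (Function('h')(y) = Add(-4, Pow(Add(Pow(4, 2), -4), 2)) = Add(-4, Pow(Add(16, -4), 2)) = Add(-4, Pow(12, 2)) = Add(-4, 144) = 140)
Pow(Add(Function('X')(Function('h')(6)), 3377), Rational(1, 2)) = Pow(Add(Add(-21, 140), 3377), Rational(1, 2)) = Pow(Add(119, 3377), Rational(1, 2)) = Pow(3496, Rational(1, 2)) = Mul(2, Pow(874, Rational(1, 2)))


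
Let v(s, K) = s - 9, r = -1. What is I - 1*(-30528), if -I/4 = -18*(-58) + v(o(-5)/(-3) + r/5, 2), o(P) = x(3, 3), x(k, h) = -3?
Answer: 131924/5 ≈ 26385.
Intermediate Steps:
o(P) = -3
v(s, K) = -9 + s
I = -20716/5 (I = -4*(-18*(-58) + (-9 + (-3/(-3) - 1/5))) = -4*(1044 + (-9 + (-3*(-⅓) - 1*⅕))) = -4*(1044 + (-9 + (1 - ⅕))) = -4*(1044 + (-9 + ⅘)) = -4*(1044 - 41/5) = -4*5179/5 = -20716/5 ≈ -4143.2)
I - 1*(-30528) = -20716/5 - 1*(-30528) = -20716/5 + 30528 = 131924/5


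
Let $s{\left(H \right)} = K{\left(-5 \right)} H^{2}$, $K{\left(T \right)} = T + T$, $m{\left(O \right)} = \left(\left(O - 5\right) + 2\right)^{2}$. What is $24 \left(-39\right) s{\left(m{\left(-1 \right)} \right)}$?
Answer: $2396160$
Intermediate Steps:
$m{\left(O \right)} = \left(-3 + O\right)^{2}$ ($m{\left(O \right)} = \left(\left(-5 + O\right) + 2\right)^{2} = \left(-3 + O\right)^{2}$)
$K{\left(T \right)} = 2 T$
$s{\left(H \right)} = - 10 H^{2}$ ($s{\left(H \right)} = 2 \left(-5\right) H^{2} = - 10 H^{2}$)
$24 \left(-39\right) s{\left(m{\left(-1 \right)} \right)} = 24 \left(-39\right) \left(- 10 \left(\left(-3 - 1\right)^{2}\right)^{2}\right) = - 936 \left(- 10 \left(\left(-4\right)^{2}\right)^{2}\right) = - 936 \left(- 10 \cdot 16^{2}\right) = - 936 \left(\left(-10\right) 256\right) = \left(-936\right) \left(-2560\right) = 2396160$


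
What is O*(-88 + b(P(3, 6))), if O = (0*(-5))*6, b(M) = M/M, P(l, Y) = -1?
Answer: 0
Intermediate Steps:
b(M) = 1
O = 0 (O = 0*6 = 0)
O*(-88 + b(P(3, 6))) = 0*(-88 + 1) = 0*(-87) = 0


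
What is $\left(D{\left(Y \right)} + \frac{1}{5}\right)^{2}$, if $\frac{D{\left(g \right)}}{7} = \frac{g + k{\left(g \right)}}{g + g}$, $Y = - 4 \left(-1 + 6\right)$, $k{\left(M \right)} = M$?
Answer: $\frac{1296}{25} \approx 51.84$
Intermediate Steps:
$Y = -20$ ($Y = \left(-4\right) 5 = -20$)
$D{\left(g \right)} = 7$ ($D{\left(g \right)} = 7 \frac{g + g}{g + g} = 7 \frac{2 g}{2 g} = 7 \cdot 2 g \frac{1}{2 g} = 7 \cdot 1 = 7$)
$\left(D{\left(Y \right)} + \frac{1}{5}\right)^{2} = \left(7 + \frac{1}{5}\right)^{2} = \left(\frac{36}{5}\right)^{2} = \frac{1296}{25}$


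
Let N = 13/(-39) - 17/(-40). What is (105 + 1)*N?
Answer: 583/60 ≈ 9.7167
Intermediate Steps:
N = 11/120 (N = 13*(-1/39) - 17*(-1/40) = -1/3 + 17/40 = 11/120 ≈ 0.091667)
(105 + 1)*N = (105 + 1)*(11/120) = 106*(11/120) = 583/60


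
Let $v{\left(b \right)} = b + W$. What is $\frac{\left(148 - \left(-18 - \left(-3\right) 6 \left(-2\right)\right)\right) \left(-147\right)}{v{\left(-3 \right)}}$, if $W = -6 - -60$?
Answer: $- \frac{9898}{17} \approx -582.24$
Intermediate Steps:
$W = 54$ ($W = -6 + 60 = 54$)
$v{\left(b \right)} = 54 + b$ ($v{\left(b \right)} = b + 54 = 54 + b$)
$\frac{\left(148 - \left(-18 - \left(-3\right) 6 \left(-2\right)\right)\right) \left(-147\right)}{v{\left(-3 \right)}} = \frac{\left(148 - \left(-18 - \left(-3\right) 6 \left(-2\right)\right)\right) \left(-147\right)}{54 - 3} = \frac{\left(148 + \left(\left(-18\right) \left(-2\right) + 18\right)\right) \left(-147\right)}{51} = \left(148 + \left(36 + 18\right)\right) \left(-147\right) \frac{1}{51} = \left(148 + 54\right) \left(-147\right) \frac{1}{51} = 202 \left(-147\right) \frac{1}{51} = \left(-29694\right) \frac{1}{51} = - \frac{9898}{17}$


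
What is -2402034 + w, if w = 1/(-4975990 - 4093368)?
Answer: -21784906274173/9069358 ≈ -2.4020e+6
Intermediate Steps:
w = -1/9069358 (w = 1/(-9069358) = -1/9069358 ≈ -1.1026e-7)
-2402034 + w = -2402034 - 1/9069358 = -21784906274173/9069358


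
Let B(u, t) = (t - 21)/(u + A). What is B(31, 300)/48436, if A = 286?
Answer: 279/15354212 ≈ 1.8171e-5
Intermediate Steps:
B(u, t) = (-21 + t)/(286 + u) (B(u, t) = (t - 21)/(u + 286) = (-21 + t)/(286 + u))
B(31, 300)/48436 = ((-21 + 300)/(286 + 31))/48436 = (279/317)*(1/48436) = 279/15354212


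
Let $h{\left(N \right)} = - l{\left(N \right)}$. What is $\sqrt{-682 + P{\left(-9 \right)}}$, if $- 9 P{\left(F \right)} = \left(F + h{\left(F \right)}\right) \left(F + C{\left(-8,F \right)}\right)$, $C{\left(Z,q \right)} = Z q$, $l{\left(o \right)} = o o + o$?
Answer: $i \sqrt{115} \approx 10.724 i$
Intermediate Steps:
$l{\left(o \right)} = o + o^{2}$ ($l{\left(o \right)} = o^{2} + o = o + o^{2}$)
$h{\left(N \right)} = - N \left(1 + N\right)$
$P{\left(F \right)} = \frac{7 F \left(F - F \left(1 + F\right)\right)}{9}$ ($P{\left(F \right)} = - \frac{\left(F - F \left(1 + F\right)\right) \left(F - 8 F\right)}{9} = - \frac{\left(F - F \left(1 + F\right)\right) \left(- 7 F\right)}{9} = - \frac{\left(-7\right) F \left(F - F \left(1 + F\right)\right)}{9} = \frac{7 F \left(F - F \left(1 + F\right)\right)}{9}$)
$\sqrt{-682 + P{\left(-9 \right)}} = \sqrt{-682 - \frac{7 \left(-9\right)^{3}}{9}} = \sqrt{-682 - -567} = \sqrt{-682 + 567} = \sqrt{-115} = i \sqrt{115}$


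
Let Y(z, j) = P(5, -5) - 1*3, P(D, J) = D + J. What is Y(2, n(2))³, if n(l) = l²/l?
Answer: -27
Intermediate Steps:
n(l) = l
Y(z, j) = -3 (Y(z, j) = (5 - 5) - 1*3 = 0 - 3 = -3)
Y(2, n(2))³ = (-3)³ = -27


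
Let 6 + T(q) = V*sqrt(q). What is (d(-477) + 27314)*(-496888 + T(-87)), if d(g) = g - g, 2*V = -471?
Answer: -13572162716 - 6432447*I*sqrt(87) ≈ -1.3572e+10 - 5.9998e+7*I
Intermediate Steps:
V = -471/2 (V = (1/2)*(-471) = -471/2 ≈ -235.50)
T(q) = -6 - 471*sqrt(q)/2
d(g) = 0
(d(-477) + 27314)*(-496888 + T(-87)) = (0 + 27314)*(-496888 + (-6 - 471*I*sqrt(87)/2)) = 27314*(-496888 + (-6 - 471*I*sqrt(87)/2)) = 27314*(-496894 - 471*I*sqrt(87)/2) = -13572162716 - 6432447*I*sqrt(87)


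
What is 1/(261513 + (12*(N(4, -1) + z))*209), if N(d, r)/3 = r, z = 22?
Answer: 1/309165 ≈ 3.2345e-6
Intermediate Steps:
N(d, r) = 3*r
1/(261513 + (12*(N(4, -1) + z))*209) = 1/(261513 + (12*(3*(-1) + 22))*209) = 1/(261513 + (12*(-3 + 22))*209) = 1/(261513 + (12*19)*209) = 1/(261513 + 228*209) = 1/(261513 + 47652) = 1/309165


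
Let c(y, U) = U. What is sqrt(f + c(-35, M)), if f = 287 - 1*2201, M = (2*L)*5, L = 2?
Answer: I*sqrt(1894) ≈ 43.52*I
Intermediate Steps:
M = 20 (M = (2*2)*5 = 4*5 = 20)
f = -1914 (f = 287 - 2201 = -1914)
sqrt(f + c(-35, M)) = sqrt(-1914 + 20) = sqrt(-1894) = I*sqrt(1894)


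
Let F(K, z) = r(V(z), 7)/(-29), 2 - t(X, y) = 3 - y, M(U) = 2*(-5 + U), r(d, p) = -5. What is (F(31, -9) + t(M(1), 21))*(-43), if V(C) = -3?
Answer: -25155/29 ≈ -867.41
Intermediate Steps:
M(U) = -10 + 2*U
t(X, y) = -1 + y (t(X, y) = 2 - (3 - y) = 2 + (-3 + y) = -1 + y)
F(K, z) = 5/29 (F(K, z) = -5/(-29) = -5*(-1/29) = 5/29)
(F(31, -9) + t(M(1), 21))*(-43) = (5/29 + (-1 + 21))*(-43) = (5/29 + 20)*(-43) = (585/29)*(-43) = -25155/29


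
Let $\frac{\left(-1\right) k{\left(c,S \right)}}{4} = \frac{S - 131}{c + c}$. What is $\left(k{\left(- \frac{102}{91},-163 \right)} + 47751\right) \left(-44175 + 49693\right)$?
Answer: $\frac{4430120782}{17} \approx 2.606 \cdot 10^{8}$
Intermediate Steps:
$k{\left(c,S \right)} = - \frac{2 \left(-131 + S\right)}{c}$ ($k{\left(c,S \right)} = - 4 \frac{S - 131}{c + c} = - 4 \frac{-131 + S}{2 c} = - \frac{2 \left(-131 + S\right)}{c}$)
$\left(k{\left(- \frac{102}{91},-163 \right)} + 47751\right) \left(-44175 + 49693\right) = \left(\frac{2 \left(131 - -163\right)}{\left(-102\right) \frac{1}{91}} + 47751\right) \left(-44175 + 49693\right) = \left(\frac{2 \left(131 + 163\right)}{\left(-102\right) \frac{1}{91}} + 47751\right) 5518 = \left(2 \frac{1}{- \frac{102}{91}} \cdot 294 + 47751\right) 5518 = \left(2 \left(- \frac{91}{102}\right) 294 + 47751\right) 5518 = \left(- \frac{8918}{17} + 47751\right) 5518 = \frac{802849}{17} \cdot 5518 = \frac{4430120782}{17}$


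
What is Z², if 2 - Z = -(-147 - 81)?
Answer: 51076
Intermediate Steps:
Z = -226 (Z = 2 - (-1)*(-147 - 81) = 2 - (-1)*(-228) = 2 - 1*228 = 2 - 228 = -226)
Z² = (-226)² = 51076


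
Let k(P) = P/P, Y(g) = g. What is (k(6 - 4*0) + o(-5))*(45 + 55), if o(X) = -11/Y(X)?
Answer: 320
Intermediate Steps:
k(P) = 1
o(X) = -11/X
(k(6 - 4*0) + o(-5))*(45 + 55) = (1 - 11/(-5))*(45 + 55) = (1 - 11*(-⅕))*100 = (1 + 11/5)*100 = (16/5)*100 = 320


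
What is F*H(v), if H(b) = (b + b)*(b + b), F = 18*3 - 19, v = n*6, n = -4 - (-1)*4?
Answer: 0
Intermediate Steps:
n = 0 (n = -4 - 1*(-4) = -4 + 4 = 0)
v = 0 (v = 0*6 = 0)
F = 35 (F = 54 - 19 = 35)
H(b) = 4*b² (H(b) = (2*b)*(2*b) = 4*b²)
F*H(v) = 35*(4*0²) = 35*(4*0) = 35*0 = 0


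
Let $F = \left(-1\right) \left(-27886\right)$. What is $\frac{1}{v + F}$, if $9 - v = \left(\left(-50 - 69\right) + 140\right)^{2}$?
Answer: $\frac{1}{27454} \approx 3.6425 \cdot 10^{-5}$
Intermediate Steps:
$v = -432$ ($v = 9 - \left(\left(-50 - 69\right) + 140\right)^{2} = 9 - \left(-119 + 140\right)^{2} = 9 - 21^{2} = 9 - 441 = -432$)
$F = 27886$
$\frac{1}{v + F} = \frac{1}{-432 + 27886} = \frac{1}{27454}$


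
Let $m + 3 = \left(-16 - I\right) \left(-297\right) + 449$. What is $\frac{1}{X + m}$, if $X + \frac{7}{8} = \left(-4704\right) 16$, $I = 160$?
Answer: $- \frac{8}{180375} \approx -4.4352 \cdot 10^{-5}$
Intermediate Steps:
$X = - \frac{602119}{8}$ ($X = - \frac{7}{8} - 75264 = - \frac{602119}{8} \approx -75265.0$)
$m = 52718$ ($m = -3 + \left(\left(-16 - 160\right) \left(-297\right) + 449\right) = -3 + \left(\left(-176\right) \left(-297\right) + 449\right) = -3 + \left(52272 + 449\right) = -3 + 52721 = 52718$)
$\frac{1}{X + m} = \frac{1}{- \frac{602119}{8} + 52718} = \frac{1}{- \frac{180375}{8}} = - \frac{8}{180375}$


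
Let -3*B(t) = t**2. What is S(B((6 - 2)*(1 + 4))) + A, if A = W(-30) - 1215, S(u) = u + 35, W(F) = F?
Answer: -4030/3 ≈ -1343.3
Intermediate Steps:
B(t) = -t**2/3
S(u) = 35 + u
A = -1245 (A = -30 - 1215 = -1245)
S(B((6 - 2)*(1 + 4))) + A = (35 - (1 + 4)**2*(6 - 2)**2/3) - 1245 = (35 - (4*5)**2/3) - 1245 = (35 - 1/3*20**2) - 1245 = (35 - 1/3*400) - 1245 = (35 - 400/3) - 1245 = -295/3 - 1245 = -4030/3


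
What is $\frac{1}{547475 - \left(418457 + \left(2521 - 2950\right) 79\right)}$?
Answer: $\frac{1}{162909} \approx 6.1384 \cdot 10^{-6}$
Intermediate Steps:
$\frac{1}{547475 - \left(418457 + \left(2521 - 2950\right) 79\right)} = \frac{1}{547475 - \left(418457 - 33891\right)} = \frac{1}{547475 - 384566} = \frac{1}{162909}$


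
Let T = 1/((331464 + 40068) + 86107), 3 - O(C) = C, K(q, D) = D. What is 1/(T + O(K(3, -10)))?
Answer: 457639/5949308 ≈ 0.076923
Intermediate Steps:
O(C) = 3 - C
T = 1/457639 (T = 1/(371532 + 86107) = 1/457639 ≈ 2.1851e-6)
1/(T + O(K(3, -10))) = 1/(1/457639 + (3 - 1*(-10))) = 1/(1/457639 + (3 + 10)) = 1/(1/457639 + 13) = 1/(5949308/457639) = 457639/5949308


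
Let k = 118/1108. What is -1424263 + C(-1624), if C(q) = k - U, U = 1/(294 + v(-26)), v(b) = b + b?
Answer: -47737019540/33517 ≈ -1.4243e+6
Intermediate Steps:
v(b) = 2*b
k = 59/554 (k = 118*(1/1108) = 59/554 ≈ 0.10650)
U = 1/242 (U = 1/(294 + 2*(-26)) = 1/(294 - 52) = 1/242 ≈ 0.0041322)
C(q) = 3431/33517 (C(q) = 59/554 - 1*1/242 = 59/554 - 1/242 = 3431/33517)
-1424263 + C(-1624) = -1424263 + 3431/33517 = -47737019540/33517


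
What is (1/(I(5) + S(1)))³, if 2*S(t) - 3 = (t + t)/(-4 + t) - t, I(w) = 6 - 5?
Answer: 27/125 ≈ 0.21600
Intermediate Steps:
I(w) = 1
S(t) = 3/2 - t/2 + t/(-4 + t) (S(t) = 3/2 + ((t + t)/(-4 + t) - t)/2 = 3/2 + ((2*t)/(-4 + t) - t)/2 = 3/2 + (2*t/(-4 + t) - t)/2 = 3/2 + (-t + 2*t/(-4 + t))/2 = 3/2 + (-t/2 + t/(-4 + t)) = 3/2 - t/2 + t/(-4 + t))
(1/(I(5) + S(1)))³ = (1/(1 + (-12 - 1*1² + 9*1)/(2*(-4 + 1))))³ = (1/(1 + (½)*(-12 - 1*1 + 9)/(-3)))³ = (1/(1 + (½)*(-⅓)*(-12 - 1 + 9)))³ = (1/(1 + (½)*(-⅓)*(-4)))³ = (1/(1 + ⅔))³ = (1/(5/3))³ = (⅗)³ = 27/125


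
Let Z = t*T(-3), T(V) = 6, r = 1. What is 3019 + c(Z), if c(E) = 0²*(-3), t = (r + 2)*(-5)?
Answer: 3019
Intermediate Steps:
t = -15 (t = (1 + 2)*(-5) = 3*(-5) = -15)
Z = -90 (Z = -15*6 = -90)
c(E) = 0 (c(E) = 0*(-3) = 0)
3019 + c(Z) = 3019 + 0 = 3019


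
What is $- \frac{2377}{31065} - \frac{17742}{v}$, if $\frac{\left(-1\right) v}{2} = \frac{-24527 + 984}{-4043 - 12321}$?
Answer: $\frac{4509496130149}{731363295} \approx 6165.9$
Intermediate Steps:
$v = - \frac{23543}{8182}$ ($v = - 2 \frac{-24527 + 984}{-4043 - 12321} = - 2 \left(- \frac{23543}{-16364}\right) = - 2 \left(\left(-23543\right) \left(- \frac{1}{16364}\right)\right) = \left(-2\right) \frac{23543}{16364} = - \frac{23543}{8182} \approx -2.8774$)
$- \frac{2377}{31065} - \frac{17742}{v} = - \frac{2377}{31065} - \frac{17742}{- \frac{23543}{8182}} = \left(-2377\right) \frac{1}{31065} - - \frac{145165044}{23543} = - \frac{2377}{31065} + \frac{145165044}{23543} = \frac{4509496130149}{731363295}$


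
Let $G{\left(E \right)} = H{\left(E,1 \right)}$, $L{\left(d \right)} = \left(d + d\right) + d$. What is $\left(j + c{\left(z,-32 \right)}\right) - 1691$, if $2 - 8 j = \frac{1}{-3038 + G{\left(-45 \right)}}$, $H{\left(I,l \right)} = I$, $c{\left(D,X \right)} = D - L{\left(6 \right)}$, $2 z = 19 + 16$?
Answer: $- \frac{41712989}{24664} \approx -1691.3$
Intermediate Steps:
$L{\left(d \right)} = 3 d$ ($L{\left(d \right)} = 2 d + d = 3 d$)
$z = \frac{35}{2}$ ($z = \frac{19 + 16}{2} = \frac{1}{2} \cdot 35 = \frac{35}{2} \approx 17.5$)
$c{\left(D,X \right)} = -18 + D$ ($c{\left(D,X \right)} = D - 3 \cdot 6 = D - 18 = -18 + D$)
$G{\left(E \right)} = E$
$j = \frac{6167}{24664}$ ($j = \frac{1}{4} - \frac{1}{8 \left(-3038 - 45\right)} = \frac{1}{4} - \frac{1}{8 \left(-3083\right)} = \frac{1}{4} - - \frac{1}{24664} = \frac{1}{4} + \frac{1}{24664} = \frac{6167}{24664} \approx 0.25004$)
$\left(j + c{\left(z,-32 \right)}\right) - 1691 = \left(\frac{6167}{24664} + \left(-18 + \frac{35}{2}\right)\right) - 1691 = \left(\frac{6167}{24664} - \frac{1}{2}\right) - 1691 = - \frac{6165}{24664} - 1691 = - \frac{41712989}{24664}$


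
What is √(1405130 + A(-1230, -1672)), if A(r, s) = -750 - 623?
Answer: 3*√155973 ≈ 1184.8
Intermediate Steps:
A(r, s) = -1373
√(1405130 + A(-1230, -1672)) = √(1405130 - 1373) = √1403757 = 3*√155973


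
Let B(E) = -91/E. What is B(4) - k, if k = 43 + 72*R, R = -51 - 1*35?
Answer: 24505/4 ≈ 6126.3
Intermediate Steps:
R = -86 (R = -51 - 35 = -86)
k = -6149 (k = 43 + 72*(-86) = 43 - 6192 = -6149)
B(4) - k = -91/4 - 1*(-6149) = -91*¼ + 6149 = -91/4 + 6149 = 24505/4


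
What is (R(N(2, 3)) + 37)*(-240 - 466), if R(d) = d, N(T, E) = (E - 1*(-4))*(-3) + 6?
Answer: -15532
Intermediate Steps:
N(T, E) = -6 - 3*E (N(T, E) = (E + 4)*(-3) + 6 = (4 + E)*(-3) + 6 = (-12 - 3*E) + 6 = -6 - 3*E)
(R(N(2, 3)) + 37)*(-240 - 466) = ((-6 - 3*3) + 37)*(-240 - 466) = ((-6 - 9) + 37)*(-706) = (-15 + 37)*(-706) = 22*(-706) = -15532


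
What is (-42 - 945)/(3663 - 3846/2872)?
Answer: -472444/1752715 ≈ -0.26955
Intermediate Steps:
(-42 - 945)/(3663 - 3846/2872) = -987/(3663 - 3846*1/2872) = -987/(3663 - 1923/1436) = -987/5258145/1436 = -987*1436/5258145 = -472444/1752715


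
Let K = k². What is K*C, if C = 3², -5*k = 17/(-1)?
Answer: 2601/25 ≈ 104.04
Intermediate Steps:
k = 17/5 (k = -17/(5*(-1)) = -17*(-1)/5 = -⅕*(-17) = 17/5 ≈ 3.4000)
C = 9
K = 289/25 (K = (17/5)² = 289/25 ≈ 11.560)
K*C = (289/25)*9 = 2601/25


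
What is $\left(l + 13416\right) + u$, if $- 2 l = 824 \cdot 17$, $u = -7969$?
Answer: $-1557$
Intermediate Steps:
$l = -7004$ ($l = - \frac{824 \cdot 17}{2} = \left(- \frac{1}{2}\right) 14008 = -7004$)
$\left(l + 13416\right) + u = \left(-7004 + 13416\right) - 7969 = 6412 - 7969 = -1557$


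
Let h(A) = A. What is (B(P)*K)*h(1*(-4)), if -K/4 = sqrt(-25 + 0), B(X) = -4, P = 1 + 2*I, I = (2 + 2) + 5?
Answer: -320*I ≈ -320.0*I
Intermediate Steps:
I = 9 (I = 4 + 5 = 9)
P = 19 (P = 1 + 2*9 = 1 + 18 = 19)
K = -20*I (K = -4*sqrt(-25 + 0) = -20*I ≈ -20.0*I)
(B(P)*K)*h(1*(-4)) = (-(-80)*I)*(1*(-4)) = (80*I)*(-4) = -320*I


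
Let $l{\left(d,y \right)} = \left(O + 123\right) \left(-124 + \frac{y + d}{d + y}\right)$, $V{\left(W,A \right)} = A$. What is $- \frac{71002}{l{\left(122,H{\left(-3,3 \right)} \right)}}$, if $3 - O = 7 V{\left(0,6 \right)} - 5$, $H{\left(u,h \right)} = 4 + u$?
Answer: $\frac{71002}{10947} \approx 6.486$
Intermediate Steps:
$O = -34$ ($O = 3 - \left(7 \cdot 6 - 5\right) = 3 - \left(42 - 5\right) = 3 - 37 = -34$)
$l{\left(d,y \right)} = -10947$ ($l{\left(d,y \right)} = \left(-34 + 123\right) \left(-124 + \frac{y + d}{d + y}\right) = 89 \left(-124 + \frac{d + y}{d + y}\right) = 89 \left(-124 + 1\right) = 89 \left(-123\right) = -10947$)
$- \frac{71002}{l{\left(122,H{\left(-3,3 \right)} \right)}} = - \frac{71002}{-10947} = \left(-71002\right) \left(- \frac{1}{10947}\right) = \frac{71002}{10947}$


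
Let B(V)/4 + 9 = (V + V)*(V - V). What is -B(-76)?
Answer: 36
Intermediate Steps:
B(V) = -36 (B(V) = -36 + 4*((V + V)*(V - V)) = -36 + 4*((2*V)*0) = -36 + 4*0 = -36 + 0 = -36)
-B(-76) = -1*(-36) = 36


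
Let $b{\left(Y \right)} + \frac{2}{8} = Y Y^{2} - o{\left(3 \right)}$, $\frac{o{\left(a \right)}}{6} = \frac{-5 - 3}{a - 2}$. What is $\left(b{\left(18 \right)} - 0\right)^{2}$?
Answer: $\frac{553143361}{16} \approx 3.4571 \cdot 10^{7}$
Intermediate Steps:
$o{\left(a \right)} = - \frac{48}{-2 + a}$ ($o{\left(a \right)} = 6 \frac{-5 - 3}{a - 2} = 6 \left(- \frac{8}{-2 + a}\right) = - \frac{48}{-2 + a}$)
$b{\left(Y \right)} = \frac{191}{4} + Y^{3}$ ($b{\left(Y \right)} = - \frac{1}{4} + \left(Y Y^{2} - - \frac{48}{-2 + 3}\right) = - \frac{1}{4} + \left(Y^{3} - - \frac{48}{1}\right) = - \frac{1}{4} + \left(Y^{3} - \left(-48\right) 1\right) = - \frac{1}{4} + \left(Y^{3} - -48\right) = - \frac{1}{4} + \left(Y^{3} + 48\right) = - \frac{1}{4} + \left(48 + Y^{3}\right) = \frac{191}{4} + Y^{3}$)
$\left(b{\left(18 \right)} - 0\right)^{2} = \left(\left(\frac{191}{4} + 18^{3}\right) - 0\right)^{2} = \left(\left(\frac{191}{4} + 5832\right) + 0\right)^{2} = \left(\frac{23519}{4} + 0\right)^{2} = \left(\frac{23519}{4}\right)^{2} = \frac{553143361}{16}$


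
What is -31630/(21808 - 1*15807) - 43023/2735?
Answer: -344689073/16412735 ≈ -21.001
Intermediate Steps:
-31630/(21808 - 1*15807) - 43023/2735 = -31630/(21808 - 15807) - 43023*1/2735 = -31630/6001 - 43023/2735 = -344689073/16412735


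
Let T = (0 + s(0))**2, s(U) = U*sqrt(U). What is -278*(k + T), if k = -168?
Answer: 46704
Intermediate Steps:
s(U) = U**(3/2)
T = 0 (T = (0 + 0**(3/2))**2 = (0 + 0)**2 = 0**2 = 0)
-278*(k + T) = -278*(-168 + 0) = -278*(-168) = 46704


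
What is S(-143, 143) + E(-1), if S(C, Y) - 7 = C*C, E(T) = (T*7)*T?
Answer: 20463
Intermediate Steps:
E(T) = 7*T² (E(T) = (7*T)*T = 7*T²)
S(C, Y) = 7 + C² (S(C, Y) = 7 + C*C = 7 + C²)
S(-143, 143) + E(-1) = (7 + (-143)²) + 7*(-1)² = (7 + 20449) + 7*1 = 20456 + 7 = 20463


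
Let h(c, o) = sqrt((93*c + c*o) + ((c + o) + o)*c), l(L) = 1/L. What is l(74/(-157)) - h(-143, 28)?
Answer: -157/74 - I*sqrt(4862) ≈ -2.1216 - 69.728*I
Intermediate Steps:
h(c, o) = sqrt(93*c + c*o + c*(c + 2*o)) (h(c, o) = sqrt((93*c + c*o) + (c + 2*o)*c) = sqrt((93*c + c*o) + c*(c + 2*o)) = sqrt(93*c + c*o + c*(c + 2*o)))
l(74/(-157)) - h(-143, 28) = 1/(74/(-157)) - sqrt(-143*(93 - 143 + 3*28)) = 1/(74*(-1/157)) - sqrt(-143*(93 - 143 + 84)) = 1/(-74/157) - sqrt(-143*34) = -157/74 - sqrt(-4862) = -157/74 - I*sqrt(4862)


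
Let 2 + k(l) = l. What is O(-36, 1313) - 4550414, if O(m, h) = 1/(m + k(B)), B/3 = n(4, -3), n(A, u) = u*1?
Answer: -213869459/47 ≈ -4.5504e+6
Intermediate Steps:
n(A, u) = u
B = -9 (B = 3*(-3) = -9)
k(l) = -2 + l
O(m, h) = 1/(-11 + m) (O(m, h) = 1/(m + (-2 - 9)) = 1/(m - 11) = 1/(-11 + m))
O(-36, 1313) - 4550414 = 1/(-11 - 36) - 4550414 = 1/(-47) - 4550414 = -1/47 - 4550414 = -213869459/47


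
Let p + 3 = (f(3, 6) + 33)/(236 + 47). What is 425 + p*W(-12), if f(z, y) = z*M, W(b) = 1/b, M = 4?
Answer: 120342/283 ≈ 425.24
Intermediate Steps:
f(z, y) = 4*z (f(z, y) = z*4 = 4*z)
p = -804/283 (p = -3 + (4*3 + 33)/(236 + 47) = -3 + (12 + 33)/283 = -3 + 45*(1/283) = -3 + 45/283 = -804/283 ≈ -2.8410)
425 + p*W(-12) = 425 - 804/283/(-12) = 425 - 804/283*(-1/12) = 425 + 67/283 = 120342/283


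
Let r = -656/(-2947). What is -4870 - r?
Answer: -14352546/2947 ≈ -4870.2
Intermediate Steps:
r = 656/2947 (r = -656*(-1/2947) = 656/2947 ≈ 0.22260)
-4870 - r = -4870 - 1*656/2947 = -4870 - 656/2947 = -14352546/2947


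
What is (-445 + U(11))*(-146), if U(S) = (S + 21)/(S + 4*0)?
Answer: 709998/11 ≈ 64545.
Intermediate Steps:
U(S) = (21 + S)/S (U(S) = (21 + S)/(S + 0) = (21 + S)/S)
(-445 + U(11))*(-146) = (-445 + (21 + 11)/11)*(-146) = (-445 + (1/11)*32)*(-146) = (-445 + 32/11)*(-146) = -4863/11*(-146) = 709998/11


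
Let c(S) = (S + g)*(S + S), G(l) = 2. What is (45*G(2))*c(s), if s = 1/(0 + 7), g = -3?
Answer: -3600/49 ≈ -73.469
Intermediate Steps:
s = ⅐ (s = 1/7 = ⅐ ≈ 0.14286)
c(S) = 2*S*(-3 + S) (c(S) = (S - 3)*(S + S) = (-3 + S)*(2*S) = 2*S*(-3 + S))
(45*G(2))*c(s) = (45*2)*(2*(⅐)*(-3 + ⅐)) = 90*(2*(⅐)*(-20/7)) = 90*(-40/49) = -3600/49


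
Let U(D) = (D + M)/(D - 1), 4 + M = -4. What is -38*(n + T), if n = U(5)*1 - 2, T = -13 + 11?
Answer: 361/2 ≈ 180.50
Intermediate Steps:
M = -8 (M = -4 - 4 = -8)
T = -2
U(D) = (-8 + D)/(-1 + D) (U(D) = (D - 8)/(D - 1) = (-8 + D)/(-1 + D))
n = -11/4 (n = ((-8 + 5)/(-1 + 5))*1 - 2 = (-3/4)*1 - 2 = ((1/4)*(-3))*1 - 2 = -3/4*1 - 2 = -3/4 - 2 = -11/4 ≈ -2.7500)
-38*(n + T) = -38*(-11/4 - 2) = -38*(-19/4) = 361/2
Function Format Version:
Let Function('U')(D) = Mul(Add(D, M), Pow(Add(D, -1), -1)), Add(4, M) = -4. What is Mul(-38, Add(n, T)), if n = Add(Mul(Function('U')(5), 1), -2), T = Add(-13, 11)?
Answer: Rational(361, 2) ≈ 180.50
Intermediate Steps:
M = -8 (M = Add(-4, -4) = -8)
T = -2
Function('U')(D) = Mul(Pow(Add(-1, D), -1), Add(-8, D)) (Function('U')(D) = Mul(Add(D, -8), Pow(Add(D, -1), -1)) = Mul(Add(-8, D), Pow(Add(-1, D), -1)) = Mul(Pow(Add(-1, D), -1), Add(-8, D)))
n = Rational(-11, 4) (n = Add(Mul(Mul(Pow(Add(-1, 5), -1), Add(-8, 5)), 1), -2) = Add(Mul(Mul(Pow(4, -1), -3), 1), -2) = Add(Mul(Mul(Rational(1, 4), -3), 1), -2) = Add(Mul(Rational(-3, 4), 1), -2) = Add(Rational(-3, 4), -2) = Rational(-11, 4) ≈ -2.7500)
Mul(-38, Add(n, T)) = Mul(-38, Add(Rational(-11, 4), -2)) = Mul(-38, Rational(-19, 4)) = Rational(361, 2)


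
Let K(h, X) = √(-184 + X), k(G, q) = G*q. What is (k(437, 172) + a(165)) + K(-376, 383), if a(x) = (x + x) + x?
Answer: 75659 + √199 ≈ 75673.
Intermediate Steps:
a(x) = 3*x (a(x) = 2*x + x = 3*x)
(k(437, 172) + a(165)) + K(-376, 383) = (437*172 + 3*165) + √(-184 + 383) = (75164 + 495) + √199 = 75659 + √199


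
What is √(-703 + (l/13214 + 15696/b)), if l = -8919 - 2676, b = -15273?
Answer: I*√354456535323110790/22424158 ≈ 26.55*I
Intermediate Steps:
l = -11595
√(-703 + (l/13214 + 15696/b)) = √(-703 + (-11595/13214 + 15696/(-15273))) = √(-703 + (-11595*1/13214 + 15696*(-1/15273))) = √(-703 + (-11595/13214 - 1744/1697)) = √(-703 - 42721931/22424158) = √(-15806905005/22424158) = I*√354456535323110790/22424158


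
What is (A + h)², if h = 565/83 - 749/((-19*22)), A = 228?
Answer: 67380605027761/1203673636 ≈ 55979.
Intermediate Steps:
h = 298337/34694 (h = 565*(1/83) - 749/(-418) = 565/83 - 749*(-1/418) = 565/83 + 749/418 = 298337/34694 ≈ 8.5991)
(A + h)² = (228 + 298337/34694)² = (8208569/34694)² = 67380605027761/1203673636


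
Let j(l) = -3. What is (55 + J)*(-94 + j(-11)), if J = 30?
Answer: -8245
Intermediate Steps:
(55 + J)*(-94 + j(-11)) = (55 + 30)*(-94 - 3) = 85*(-97) = -8245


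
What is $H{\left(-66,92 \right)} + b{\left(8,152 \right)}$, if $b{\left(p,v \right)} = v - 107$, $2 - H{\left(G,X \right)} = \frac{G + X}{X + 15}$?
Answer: $\frac{5003}{107} \approx 46.757$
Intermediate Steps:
$H{\left(G,X \right)} = 2 - \frac{G + X}{15 + X}$ ($H{\left(G,X \right)} = 2 - \frac{G + X}{X + 15} = 2 - \frac{G + X}{15 + X}$)
$b{\left(p,v \right)} = -107 + v$
$H{\left(-66,92 \right)} + b{\left(8,152 \right)} = \frac{30 + 92 - -66}{15 + 92} + \left(-107 + 152\right) = \frac{30 + 92 + 66}{107} + 45 = \frac{1}{107} \cdot 188 + 45 = \frac{188}{107} + 45 = \frac{5003}{107}$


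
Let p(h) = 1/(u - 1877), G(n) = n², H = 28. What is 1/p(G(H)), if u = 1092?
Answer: -785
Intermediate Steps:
p(h) = -1/785 (p(h) = 1/(1092 - 1877) = 1/(-785) = -1/785)
1/p(G(H)) = 1/(-1/785) = -785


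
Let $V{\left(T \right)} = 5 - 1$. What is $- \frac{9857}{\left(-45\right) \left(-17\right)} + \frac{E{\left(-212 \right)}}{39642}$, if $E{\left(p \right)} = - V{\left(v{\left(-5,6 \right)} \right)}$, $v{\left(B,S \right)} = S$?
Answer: $- \frac{65125709}{5054355} \approx -12.885$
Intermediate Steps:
$V{\left(T \right)} = 4$ ($V{\left(T \right)} = 5 - 1 = 4$)
$E{\left(p \right)} = -4$ ($E{\left(p \right)} = \left(-1\right) 4 = -4$)
$- \frac{9857}{\left(-45\right) \left(-17\right)} + \frac{E{\left(-212 \right)}}{39642} = - \frac{9857}{\left(-45\right) \left(-17\right)} - \frac{4}{39642} = - \frac{9857}{765} - \frac{2}{19821} = - \frac{65125709}{5054355}$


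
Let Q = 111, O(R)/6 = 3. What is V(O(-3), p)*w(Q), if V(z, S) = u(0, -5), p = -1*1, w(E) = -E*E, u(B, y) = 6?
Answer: -73926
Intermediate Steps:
O(R) = 18 (O(R) = 6*3 = 18)
w(E) = -E**2
p = -1
V(z, S) = 6
V(O(-3), p)*w(Q) = 6*(-1*111**2) = 6*(-1*12321) = 6*(-12321) = -73926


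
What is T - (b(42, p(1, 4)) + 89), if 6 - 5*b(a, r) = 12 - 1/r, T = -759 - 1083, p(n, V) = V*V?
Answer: -30877/16 ≈ -1929.8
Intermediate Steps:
p(n, V) = V²
T = -1842
b(a, r) = -6/5 + 1/(5*r) (b(a, r) = 6/5 - (12 - 1/r)/5 = 6/5 + (-12/5 + 1/(5*r)) = -6/5 + 1/(5*r))
T - (b(42, p(1, 4)) + 89) = -1842 - ((1 - 6*4²)/(5*(4²)) + 89) = -1842 - ((⅕)*(1 - 6*16)/16 + 89) = -1842 - ((⅕)*(1/16)*(1 - 96) + 89) = -1842 - ((⅕)*(1/16)*(-95) + 89) = -1842 - (-19/16 + 89) = -1842 - 1*1405/16 = -1842 - 1405/16 = -30877/16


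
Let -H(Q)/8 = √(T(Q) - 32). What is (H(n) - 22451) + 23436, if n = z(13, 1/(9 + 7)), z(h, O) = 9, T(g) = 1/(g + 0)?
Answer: 985 - 8*I*√287/3 ≈ 985.0 - 45.176*I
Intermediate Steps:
T(g) = 1/g
n = 9
H(Q) = -8*√(-32 + 1/Q) (H(Q) = -8*√(1/Q - 32) = -8*√(-32 + 1/Q))
(H(n) - 22451) + 23436 = (-8*√(-32 + 1/9) - 22451) + 23436 = (-8*√(-32 + ⅑) - 22451) + 23436 = (-8*I*√287/3 - 22451) + 23436 = (-22451 - 8*I*√287/3) + 23436 = 985 - 8*I*√287/3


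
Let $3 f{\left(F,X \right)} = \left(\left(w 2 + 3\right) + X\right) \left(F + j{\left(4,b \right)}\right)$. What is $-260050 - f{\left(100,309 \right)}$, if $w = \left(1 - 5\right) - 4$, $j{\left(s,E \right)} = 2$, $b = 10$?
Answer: $-270114$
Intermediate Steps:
$w = -8$ ($w = -4 - 4 = -8$)
$f{\left(F,X \right)} = \frac{\left(-13 + X\right) \left(2 + F\right)}{3}$ ($f{\left(F,X \right)} = \frac{\left(\left(\left(-8\right) 2 + 3\right) + X\right) \left(F + 2\right)}{3} = \frac{\left(\left(-16 + 3\right) + X\right) \left(2 + F\right)}{3} = \frac{\left(-13 + X\right) \left(2 + F\right)}{3}$)
$-260050 - f{\left(100,309 \right)} = -260050 - \left(- \frac{26}{3} - \frac{1300}{3} + \frac{2}{3} \cdot 309 + \frac{1}{3} \cdot 100 \cdot 309\right) = -260050 - \left(- \frac{26}{3} - \frac{1300}{3} + 206 + 10300\right) = -260050 - 10064 = -270114$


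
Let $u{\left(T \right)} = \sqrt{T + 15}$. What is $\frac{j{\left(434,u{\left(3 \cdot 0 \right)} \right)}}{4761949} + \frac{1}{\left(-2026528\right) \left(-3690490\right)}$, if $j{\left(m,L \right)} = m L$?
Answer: $\frac{1}{7478881318720} + \frac{434 \sqrt{15}}{4761949} \approx 0.00035298$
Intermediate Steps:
$u{\left(T \right)} = \sqrt{15 + T}$
$j{\left(m,L \right)} = L m$
$\frac{j{\left(434,u{\left(3 \cdot 0 \right)} \right)}}{4761949} + \frac{1}{\left(-2026528\right) \left(-3690490\right)} = \frac{\sqrt{15 + 3 \cdot 0} \cdot 434}{4761949} + \frac{1}{\left(-2026528\right) \left(-3690490\right)} = \sqrt{15 + 0} \cdot 434 \cdot \frac{1}{4761949} - - \frac{1}{7478881318720} = \sqrt{15} \cdot 434 \cdot \frac{1}{4761949} + \frac{1}{7478881318720} = 434 \sqrt{15} \cdot \frac{1}{4761949} + \frac{1}{7478881318720} = \frac{434 \sqrt{15}}{4761949} + \frac{1}{7478881318720} = \frac{1}{7478881318720} + \frac{434 \sqrt{15}}{4761949}$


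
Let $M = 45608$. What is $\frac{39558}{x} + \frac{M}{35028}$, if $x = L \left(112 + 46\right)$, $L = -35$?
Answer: $- \frac{20239739}{3459015} \approx -5.8513$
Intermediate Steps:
$x = -5530$ ($x = - 35 \left(112 + 46\right) = \left(-35\right) 158 = -5530$)
$\frac{39558}{x} + \frac{M}{35028} = \frac{39558}{-5530} + \frac{45608}{35028} = 39558 \left(- \frac{1}{5530}\right) + 45608 \cdot \frac{1}{35028} = - \frac{19779}{2765} + \frac{11402}{8757} = - \frac{20239739}{3459015}$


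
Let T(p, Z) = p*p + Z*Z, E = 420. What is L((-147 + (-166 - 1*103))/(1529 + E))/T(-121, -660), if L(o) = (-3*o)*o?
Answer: -519168/1710285912841 ≈ -3.0356e-7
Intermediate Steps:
L(o) = -3*o²
T(p, Z) = Z² + p² (T(p, Z) = p² + Z² = Z² + p²)
L((-147 + (-166 - 1*103))/(1529 + E))/T(-121, -660) = (-3*(-147 + (-166 - 1*103))²/(1529 + 420)²)/((-660)² + (-121)²) = (-3*(-147 + (-166 - 103))²/3798601)/(435600 + 14641) = -3*(-147 - 269)²/3798601/450241 = -3*(-416*1/1949)²*(1/450241) = -3*(-416/1949)²*(1/450241) = -3*173056/3798601*(1/450241) = -519168/3798601*1/450241 = -519168/1710285912841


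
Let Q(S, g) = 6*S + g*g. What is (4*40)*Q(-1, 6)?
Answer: 4800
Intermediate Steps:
Q(S, g) = g**2 + 6*S (Q(S, g) = 6*S + g**2 = g**2 + 6*S)
(4*40)*Q(-1, 6) = (4*40)*(6**2 + 6*(-1)) = 160*(36 - 6) = 160*30 = 4800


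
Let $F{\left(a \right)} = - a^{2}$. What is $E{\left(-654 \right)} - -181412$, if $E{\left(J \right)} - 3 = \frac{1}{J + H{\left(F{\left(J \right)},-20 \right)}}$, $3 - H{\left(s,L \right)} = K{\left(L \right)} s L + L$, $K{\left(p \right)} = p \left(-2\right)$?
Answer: $\frac{62075392984864}{342173431} \approx 1.8142 \cdot 10^{5}$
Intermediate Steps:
$K{\left(p \right)} = - 2 p$
$H{\left(s,L \right)} = 3 - L + 2 s L^{2}$ ($H{\left(s,L \right)} = 3 - \left(- 2 L s L + L\right) = 3 - \left(- 2 s L^{2} + L\right) = 3 - \left(L - 2 s L^{2}\right) = 3 + \left(- L + 2 s L^{2}\right) = 3 - L + 2 s L^{2}$)
$E{\left(J \right)} = 3 + \frac{1}{23 + J - 800 J^{2}}$ ($E{\left(J \right)} = 3 + \frac{1}{J + \left(3 - -20 + 2 \left(- J^{2}\right) \left(-20\right)^{2}\right)} = 3 + \frac{1}{J + \left(3 + 20 + 2 \left(- J^{2}\right) 400\right)} = 3 + \frac{1}{J + \left(3 + 20 - 800 J^{2}\right)} = 3 + \frac{1}{J - \left(-23 + 800 J^{2}\right)} = 3 + \frac{1}{23 + J - 800 J^{2}}$)
$E{\left(-654 \right)} - -181412 = \frac{70 - 2400 \left(-654\right)^{2} + 3 \left(-654\right)}{23 - 654 - 800 \left(-654\right)^{2}} - -181412 = \frac{70 - 1026518400 - 1962}{23 - 654 - 342172800} + 181412 = \frac{1}{-342173431} \left(-1026520292\right) + 181412 = \left(- \frac{1}{342173431}\right) \left(-1026520292\right) + 181412 = \frac{1026520292}{342173431} + 181412 = \frac{62075392984864}{342173431}$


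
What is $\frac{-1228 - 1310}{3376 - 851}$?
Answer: $- \frac{2538}{2525} \approx -1.0051$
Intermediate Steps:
$\frac{-1228 - 1310}{3376 - 851} = - \frac{2538}{2525}$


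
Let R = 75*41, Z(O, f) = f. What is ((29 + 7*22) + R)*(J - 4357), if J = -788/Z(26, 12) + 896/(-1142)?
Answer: -8229025992/571 ≈ -1.4412e+7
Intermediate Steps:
R = 3075
J = -113831/1713 (J = -788/12 + 896/(-1142) = -788*1/12 + 896*(-1/1142) = -197/3 - 448/571 = -113831/1713 ≈ -66.451)
((29 + 7*22) + R)*(J - 4357) = ((29 + 7*22) + 3075)*(-113831/1713 - 4357) = ((29 + 154) + 3075)*(-7577372/1713) = (183 + 3075)*(-7577372/1713) = 3258*(-7577372/1713) = -8229025992/571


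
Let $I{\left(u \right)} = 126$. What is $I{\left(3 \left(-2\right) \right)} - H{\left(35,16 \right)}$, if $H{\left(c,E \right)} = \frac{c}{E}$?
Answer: $\frac{1981}{16} \approx 123.81$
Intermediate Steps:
$I{\left(3 \left(-2\right) \right)} - H{\left(35,16 \right)} = 126 - \frac{35}{16} = \frac{1981}{16}$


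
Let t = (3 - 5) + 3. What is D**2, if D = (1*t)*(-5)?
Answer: 25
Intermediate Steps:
t = 1 (t = -2 + 3 = 1)
D = -5 (D = (1*1)*(-5) = 1*(-5) = -5)
D**2 = (-5)**2 = 25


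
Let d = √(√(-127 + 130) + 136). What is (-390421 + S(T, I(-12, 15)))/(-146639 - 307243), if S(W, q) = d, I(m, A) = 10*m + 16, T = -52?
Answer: 390421/453882 - √(136 + √3)/453882 ≈ 0.86016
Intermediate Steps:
I(m, A) = 16 + 10*m
d = √(136 + √3) (d = √(√3 + 136) = √(136 + √3) ≈ 11.736)
S(W, q) = √(136 + √3)
(-390421 + S(T, I(-12, 15)))/(-146639 - 307243) = (-390421 + √(136 + √3))/(-146639 - 307243) = (-390421 + √(136 + √3))/(-453882) = (-390421 + √(136 + √3))*(-1/453882) = 390421/453882 - √(136 + √3)/453882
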